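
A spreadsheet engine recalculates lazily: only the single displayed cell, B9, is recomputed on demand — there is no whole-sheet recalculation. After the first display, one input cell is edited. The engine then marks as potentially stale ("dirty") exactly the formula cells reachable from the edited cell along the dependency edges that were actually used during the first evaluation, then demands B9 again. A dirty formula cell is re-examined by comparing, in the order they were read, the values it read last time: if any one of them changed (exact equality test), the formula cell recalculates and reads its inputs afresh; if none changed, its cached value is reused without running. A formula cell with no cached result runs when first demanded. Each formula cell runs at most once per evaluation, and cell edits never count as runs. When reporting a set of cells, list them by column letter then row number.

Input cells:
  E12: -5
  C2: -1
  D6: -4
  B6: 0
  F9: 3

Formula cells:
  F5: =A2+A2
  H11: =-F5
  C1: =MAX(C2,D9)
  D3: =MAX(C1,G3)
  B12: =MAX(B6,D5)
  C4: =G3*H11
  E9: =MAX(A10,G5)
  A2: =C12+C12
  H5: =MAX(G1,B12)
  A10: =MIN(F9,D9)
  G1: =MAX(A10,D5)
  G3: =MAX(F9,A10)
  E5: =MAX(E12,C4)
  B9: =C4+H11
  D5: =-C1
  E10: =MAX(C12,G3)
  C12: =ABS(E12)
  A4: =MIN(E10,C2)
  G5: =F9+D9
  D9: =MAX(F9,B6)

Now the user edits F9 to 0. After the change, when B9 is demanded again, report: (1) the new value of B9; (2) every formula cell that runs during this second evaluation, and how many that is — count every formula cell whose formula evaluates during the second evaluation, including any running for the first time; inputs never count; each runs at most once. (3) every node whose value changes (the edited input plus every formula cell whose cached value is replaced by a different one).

First evaluation (everything demanded from the output):
  C12 = ABS(-5) = 5
  A2 = 5 + 5 = 10
  D9 = MAX(3, 0) = 3
  A10 = MIN(3, 3) = 3
  F5 = 10 + 10 = 20
  G3 = MAX(3, 3) = 3
  H11 = -(20) = -20
  C4 = 3 * -20 = -60
  B9 = -60 + -20 = -80

Propagation after the edit:
  D9: runs — F9 3->0; result 0.
  A10: runs — F9 3->0; D9 3->0; result 0.
  G3: runs — F9 3->0; A10 3->0; result 0.
  C4: runs — G3 3->0; result 0.
  B9: runs — C4 -60->0; result -20.

New value of B9: -20.
Formula cells that run: A10, B9, C4, D9, G3 — 5 in total.
Values that change: A10, B9, C4, D9, F9, G3.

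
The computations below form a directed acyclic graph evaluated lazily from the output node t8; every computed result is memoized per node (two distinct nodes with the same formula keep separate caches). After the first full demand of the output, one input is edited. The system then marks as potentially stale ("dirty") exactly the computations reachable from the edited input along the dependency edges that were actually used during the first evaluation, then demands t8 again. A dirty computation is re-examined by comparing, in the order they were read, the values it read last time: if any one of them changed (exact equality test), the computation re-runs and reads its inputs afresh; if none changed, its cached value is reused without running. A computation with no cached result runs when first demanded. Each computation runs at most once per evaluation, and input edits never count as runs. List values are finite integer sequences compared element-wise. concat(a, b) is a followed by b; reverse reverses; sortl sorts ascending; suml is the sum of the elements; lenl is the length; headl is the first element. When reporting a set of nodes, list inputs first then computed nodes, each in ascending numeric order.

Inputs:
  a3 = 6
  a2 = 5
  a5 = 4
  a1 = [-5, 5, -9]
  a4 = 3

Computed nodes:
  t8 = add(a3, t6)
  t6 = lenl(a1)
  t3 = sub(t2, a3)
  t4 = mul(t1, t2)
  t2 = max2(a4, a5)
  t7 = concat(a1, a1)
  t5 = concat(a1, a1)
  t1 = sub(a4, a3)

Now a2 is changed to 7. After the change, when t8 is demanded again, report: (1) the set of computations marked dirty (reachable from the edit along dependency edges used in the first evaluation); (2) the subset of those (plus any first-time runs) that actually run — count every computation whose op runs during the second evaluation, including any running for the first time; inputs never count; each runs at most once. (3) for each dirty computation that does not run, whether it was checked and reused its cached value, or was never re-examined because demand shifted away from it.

The edit dirties: none.
0 computations run: none.
No dirty computation escaped a run.
Note the shortcut — nothing in the graph depends on a2 at all, so no recomputation happens.

First demand of the output computes:
  t6 = lenl([-5, 5, -9]) = 3
  t8 = add(6, 3) = 9

After the edit, cleaning proceeds:
  no node depends on a2 at all; the second demand re-runs nothing.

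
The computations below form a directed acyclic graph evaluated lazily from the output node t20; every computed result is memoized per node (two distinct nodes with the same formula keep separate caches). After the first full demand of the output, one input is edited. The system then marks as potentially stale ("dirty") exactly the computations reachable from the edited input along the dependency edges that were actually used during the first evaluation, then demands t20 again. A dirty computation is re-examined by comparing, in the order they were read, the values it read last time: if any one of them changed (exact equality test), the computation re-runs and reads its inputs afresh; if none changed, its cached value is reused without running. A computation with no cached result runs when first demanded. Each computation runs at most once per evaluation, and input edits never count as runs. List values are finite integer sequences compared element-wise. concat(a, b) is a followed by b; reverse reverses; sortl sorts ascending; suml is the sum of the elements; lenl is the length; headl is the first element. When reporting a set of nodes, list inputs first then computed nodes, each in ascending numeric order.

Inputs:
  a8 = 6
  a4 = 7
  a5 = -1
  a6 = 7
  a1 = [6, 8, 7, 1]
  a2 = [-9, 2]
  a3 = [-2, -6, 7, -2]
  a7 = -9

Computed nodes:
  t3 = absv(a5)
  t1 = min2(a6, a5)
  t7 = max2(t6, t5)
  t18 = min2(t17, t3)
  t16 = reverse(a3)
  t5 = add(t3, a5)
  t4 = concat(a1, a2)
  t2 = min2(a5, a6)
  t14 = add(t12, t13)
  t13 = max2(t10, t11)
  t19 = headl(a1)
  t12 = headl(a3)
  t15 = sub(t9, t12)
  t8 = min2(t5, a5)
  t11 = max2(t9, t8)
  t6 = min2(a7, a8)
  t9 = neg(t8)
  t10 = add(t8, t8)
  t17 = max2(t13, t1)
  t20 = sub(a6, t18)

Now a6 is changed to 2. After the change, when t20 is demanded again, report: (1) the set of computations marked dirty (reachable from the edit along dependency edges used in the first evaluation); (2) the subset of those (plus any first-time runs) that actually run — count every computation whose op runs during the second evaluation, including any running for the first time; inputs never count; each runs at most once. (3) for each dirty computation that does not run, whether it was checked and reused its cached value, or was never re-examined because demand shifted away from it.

First demand of the output computes:
  t1 = min2(7, -1) = -1
  t3 = absv(-1) = 1
  t5 = add(1, -1) = 0
  t8 = min2(0, -1) = -1
  t9 = neg(-1) = 1
  t10 = add(-1, -1) = -2
  t11 = max2(1, -1) = 1
  t13 = max2(-2, 1) = 1
  t17 = max2(1, -1) = 1
  t18 = min2(1, 1) = 1
  t20 = sub(7, 1) = 6

After the edit, cleaning proceeds:
  t1: a read changed (a6 7->2) — executes, giving -1 — identical to its old value.
  t17: dirty, but its reads are unchanged (t13 unchanged, t1 unchanged); cached 1 stands.
  t18: dirty, but its reads are unchanged (t17 unchanged, t3 unchanged); cached 1 stands.
  t20: a read changed (a6 7->2) — executes, giving 1.

Note where the cutoff bites: t17 is checked, finds nothing changed, and keeps its cache.

The edit dirties: t1, t17, t18, t20.
2 computations run: t1, t20.
Cache hits after checking: t17, t18.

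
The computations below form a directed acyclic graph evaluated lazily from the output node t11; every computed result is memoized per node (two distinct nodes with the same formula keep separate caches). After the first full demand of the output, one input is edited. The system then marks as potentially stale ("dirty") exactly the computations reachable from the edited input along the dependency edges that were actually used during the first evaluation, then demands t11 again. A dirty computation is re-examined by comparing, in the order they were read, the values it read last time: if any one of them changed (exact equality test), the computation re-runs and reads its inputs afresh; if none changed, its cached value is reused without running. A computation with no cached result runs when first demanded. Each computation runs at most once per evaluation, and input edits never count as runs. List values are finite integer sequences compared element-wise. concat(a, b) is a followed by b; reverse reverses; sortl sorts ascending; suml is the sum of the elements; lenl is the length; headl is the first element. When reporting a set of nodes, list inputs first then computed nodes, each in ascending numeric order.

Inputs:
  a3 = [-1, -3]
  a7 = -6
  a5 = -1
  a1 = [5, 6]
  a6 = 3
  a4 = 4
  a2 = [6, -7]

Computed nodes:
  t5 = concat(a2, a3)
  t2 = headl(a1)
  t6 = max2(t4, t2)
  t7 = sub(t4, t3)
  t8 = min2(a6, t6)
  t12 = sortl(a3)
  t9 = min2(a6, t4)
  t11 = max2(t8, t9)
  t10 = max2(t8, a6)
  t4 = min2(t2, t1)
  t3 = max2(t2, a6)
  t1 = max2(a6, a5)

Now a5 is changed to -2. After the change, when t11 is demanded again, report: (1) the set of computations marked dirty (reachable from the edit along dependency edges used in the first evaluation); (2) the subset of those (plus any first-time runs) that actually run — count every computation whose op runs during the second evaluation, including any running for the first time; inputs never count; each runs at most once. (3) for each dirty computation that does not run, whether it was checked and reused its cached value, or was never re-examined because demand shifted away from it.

The edit dirties: t1, t4, t6, t8, t9, t11.
1 computations run: t1.
Cache hits after checking: t4, t6, t8, t9, t11.
Note the absorption at t1: it re-runs yet its value is the same, leaving the output's value untouched.

First demand of the output computes:
  t1 = max2(3, -1) = 3
  t2 = headl([5, 6]) = 5
  t4 = min2(5, 3) = 3
  t6 = max2(3, 5) = 5
  t8 = min2(3, 5) = 3
  t9 = min2(3, 3) = 3
  t11 = max2(3, 3) = 3

After the edit, cleaning proceeds:
  t1: a read changed (a5 -1->-2) — executes, giving 3 — identical to its old value.
  t4: dirty, but its reads are unchanged (t2 unchanged, t1 unchanged); cached 3 stands.
  t6: dirty, but its reads are unchanged (t4 unchanged, t2 unchanged); cached 5 stands.
  t8: dirty, but its reads are unchanged (a6 unchanged, t6 unchanged); cached 3 stands.
  t9: dirty, but its reads are unchanged (a6 unchanged, t4 unchanged); cached 3 stands.
  t11: dirty, but its reads are unchanged (t8 unchanged, t9 unchanged); cached 3 stands.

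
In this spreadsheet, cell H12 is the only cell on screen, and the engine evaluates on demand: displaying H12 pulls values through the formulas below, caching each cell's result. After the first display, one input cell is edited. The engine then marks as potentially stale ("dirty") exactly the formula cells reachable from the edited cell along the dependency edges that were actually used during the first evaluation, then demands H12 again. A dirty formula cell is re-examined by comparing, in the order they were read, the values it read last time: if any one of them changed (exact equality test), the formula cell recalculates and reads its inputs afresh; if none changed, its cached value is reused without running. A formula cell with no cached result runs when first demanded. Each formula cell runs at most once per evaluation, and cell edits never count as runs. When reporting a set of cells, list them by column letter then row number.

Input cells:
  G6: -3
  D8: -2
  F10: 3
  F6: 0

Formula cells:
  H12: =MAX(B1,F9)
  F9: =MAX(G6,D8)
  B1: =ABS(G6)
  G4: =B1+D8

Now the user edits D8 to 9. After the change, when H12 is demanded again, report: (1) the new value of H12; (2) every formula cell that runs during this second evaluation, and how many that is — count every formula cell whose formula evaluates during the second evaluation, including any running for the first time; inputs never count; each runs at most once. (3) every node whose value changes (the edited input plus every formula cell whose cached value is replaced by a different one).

Initial pass — values computed on the first demand:
  B1 = ABS(-3) = 3
  F9 = MAX(-3, -2) = -2
  H12 = MAX(3, -2) = 3

Second demand — change propagation:
  F9: re-runs because D8 -2->9; new result 9.
  H12: re-runs because F9 -2->9; new result 9.

H12 now evaluates to 9.
Run set: F9, H12 (2 run).
Changed values: D8, F9, H12.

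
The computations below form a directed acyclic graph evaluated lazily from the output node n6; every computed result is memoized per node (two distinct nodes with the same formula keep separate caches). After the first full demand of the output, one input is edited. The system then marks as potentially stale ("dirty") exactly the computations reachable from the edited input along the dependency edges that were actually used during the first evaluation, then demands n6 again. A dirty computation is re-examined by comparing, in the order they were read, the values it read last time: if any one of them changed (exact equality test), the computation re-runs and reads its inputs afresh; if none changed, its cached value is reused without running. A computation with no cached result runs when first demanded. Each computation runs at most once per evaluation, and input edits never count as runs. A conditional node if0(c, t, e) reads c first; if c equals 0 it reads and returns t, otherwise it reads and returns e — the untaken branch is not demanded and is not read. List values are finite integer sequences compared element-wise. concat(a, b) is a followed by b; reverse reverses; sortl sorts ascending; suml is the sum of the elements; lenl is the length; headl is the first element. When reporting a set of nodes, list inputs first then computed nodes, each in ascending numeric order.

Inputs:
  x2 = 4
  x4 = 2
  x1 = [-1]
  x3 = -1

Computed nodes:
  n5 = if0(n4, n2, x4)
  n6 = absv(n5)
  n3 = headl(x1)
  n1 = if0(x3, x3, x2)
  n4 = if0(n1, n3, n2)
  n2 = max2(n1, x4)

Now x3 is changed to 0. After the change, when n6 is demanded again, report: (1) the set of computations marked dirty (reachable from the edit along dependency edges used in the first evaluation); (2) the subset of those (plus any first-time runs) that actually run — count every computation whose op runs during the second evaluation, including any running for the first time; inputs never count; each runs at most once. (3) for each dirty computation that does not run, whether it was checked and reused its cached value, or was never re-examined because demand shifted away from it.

The edit dirties: n1, n2, n4, n5, n6.
4 computations run: n1, n3, n4, n5.
Cache hits after checking: n6.
Unvisited dirty nodes (no longer demanded): n2.
Note the branch switch — demand abandons n2, which is never re-examined.

First demand of the output computes:
  n1 = if0(x3=-1 -> else branch x2) = 4
  n2 = max2(4, 2) = 4
  n4 = if0(n1=4 -> else branch n2) = 4
  n5 = if0(n4=4 -> else branch x4) = 2
  n6 = absv(2) = 2

After the edit, cleaning proceeds:
  n1: a read changed (x3 -1->0) — executes, giving 0.
  n2: stays stale; no demand reaches it after the flip.
  n3: had never run; runs now, result -1.
  n4: a read changed (n1 4->0) — executes, giving -1.
  n5: a read changed (n4 4->-1) — executes, giving 2 — identical to its old value.
  n6: dirty, but its reads are unchanged (n5 unchanged); cached 2 stands.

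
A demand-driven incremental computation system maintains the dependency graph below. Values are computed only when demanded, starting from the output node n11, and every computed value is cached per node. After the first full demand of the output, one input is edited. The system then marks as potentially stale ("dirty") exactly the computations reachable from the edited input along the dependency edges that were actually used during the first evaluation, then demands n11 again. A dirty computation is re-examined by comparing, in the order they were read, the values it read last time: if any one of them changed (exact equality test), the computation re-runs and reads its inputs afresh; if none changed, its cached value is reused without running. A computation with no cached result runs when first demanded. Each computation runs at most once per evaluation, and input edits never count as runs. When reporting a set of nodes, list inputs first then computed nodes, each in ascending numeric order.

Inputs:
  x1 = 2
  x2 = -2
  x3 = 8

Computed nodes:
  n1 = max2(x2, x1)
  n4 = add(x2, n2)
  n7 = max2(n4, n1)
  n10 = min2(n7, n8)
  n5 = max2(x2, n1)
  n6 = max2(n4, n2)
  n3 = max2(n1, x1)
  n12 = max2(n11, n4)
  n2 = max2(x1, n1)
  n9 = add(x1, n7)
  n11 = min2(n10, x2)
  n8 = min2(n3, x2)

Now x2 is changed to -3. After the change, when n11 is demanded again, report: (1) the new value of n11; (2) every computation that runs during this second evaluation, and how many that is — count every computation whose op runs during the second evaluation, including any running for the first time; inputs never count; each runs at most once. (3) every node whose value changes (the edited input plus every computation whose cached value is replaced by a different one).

New value of n11: -3.
Computations that run: n1, n4, n7, n8, n10, n11 — 6 in total.
Values that change: x2, n4, n8, n10, n11.
Key observation: the cutoff stops propagation at n2 — its inputs' values are unchanged, so it reuses its cache.

First evaluation (everything demanded from the output):
  n1 = max2(-2, 2) = 2
  n2 = max2(2, 2) = 2
  n3 = max2(2, 2) = 2
  n4 = add(-2, 2) = 0
  n7 = max2(0, 2) = 2
  n8 = min2(2, -2) = -2
  n10 = min2(2, -2) = -2
  n11 = min2(-2, -2) = -2

Propagation after the edit:
  n1: runs — x2 -2->-3; result 2 (same value as before).
  n2: checked — values it read are unchanged (x1 unchanged, n1 unchanged); reused cached 2 without running.
  n3: checked — values it read are unchanged (n1 unchanged, x1 unchanged); reused cached 2 without running.
  n4: runs — x2 -2->-3; result -1.
  n7: runs — n4 0->-1; result 2 (same value as before).
  n8: runs — x2 -2->-3; result -3.
  n10: runs — n8 -2->-3; result -3.
  n11: runs — n10 -2->-3; x2 -2->-3; result -3.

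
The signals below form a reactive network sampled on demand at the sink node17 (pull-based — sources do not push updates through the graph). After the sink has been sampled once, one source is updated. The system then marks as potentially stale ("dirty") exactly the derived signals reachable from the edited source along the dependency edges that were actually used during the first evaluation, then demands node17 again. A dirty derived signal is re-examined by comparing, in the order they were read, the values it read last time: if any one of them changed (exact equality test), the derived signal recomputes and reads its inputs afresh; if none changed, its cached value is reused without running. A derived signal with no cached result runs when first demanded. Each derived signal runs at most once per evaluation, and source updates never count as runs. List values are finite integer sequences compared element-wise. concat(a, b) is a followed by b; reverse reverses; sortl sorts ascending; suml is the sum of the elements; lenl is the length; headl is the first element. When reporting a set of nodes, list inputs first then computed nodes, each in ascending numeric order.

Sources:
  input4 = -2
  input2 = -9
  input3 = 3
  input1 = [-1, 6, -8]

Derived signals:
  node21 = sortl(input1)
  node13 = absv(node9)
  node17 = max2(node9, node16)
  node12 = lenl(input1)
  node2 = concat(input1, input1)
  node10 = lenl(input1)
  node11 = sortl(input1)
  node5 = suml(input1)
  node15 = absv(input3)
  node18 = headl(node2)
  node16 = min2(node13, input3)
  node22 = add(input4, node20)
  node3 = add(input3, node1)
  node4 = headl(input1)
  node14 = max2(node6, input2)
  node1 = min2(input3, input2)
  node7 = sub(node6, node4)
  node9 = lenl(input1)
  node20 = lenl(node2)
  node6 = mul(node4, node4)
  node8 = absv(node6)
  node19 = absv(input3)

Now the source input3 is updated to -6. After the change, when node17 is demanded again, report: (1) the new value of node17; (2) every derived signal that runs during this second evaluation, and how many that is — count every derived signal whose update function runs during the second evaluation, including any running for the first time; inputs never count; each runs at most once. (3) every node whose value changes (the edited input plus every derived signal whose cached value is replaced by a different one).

Initial pass — values computed on the first demand:
  node9 = lenl([-1, 6, -8]) = 3
  node13 = absv(3) = 3
  node16 = min2(3, 3) = 3
  node17 = max2(3, 3) = 3

Second demand — change propagation:
  node16: re-runs because input3 3->-6; new result -6.
  node17: re-runs because node16 3->-6; new result 3 (unchanged).

node17 now evaluates to 3.
Run set: node16, node17 (2 run).
Changed values: input3, node16.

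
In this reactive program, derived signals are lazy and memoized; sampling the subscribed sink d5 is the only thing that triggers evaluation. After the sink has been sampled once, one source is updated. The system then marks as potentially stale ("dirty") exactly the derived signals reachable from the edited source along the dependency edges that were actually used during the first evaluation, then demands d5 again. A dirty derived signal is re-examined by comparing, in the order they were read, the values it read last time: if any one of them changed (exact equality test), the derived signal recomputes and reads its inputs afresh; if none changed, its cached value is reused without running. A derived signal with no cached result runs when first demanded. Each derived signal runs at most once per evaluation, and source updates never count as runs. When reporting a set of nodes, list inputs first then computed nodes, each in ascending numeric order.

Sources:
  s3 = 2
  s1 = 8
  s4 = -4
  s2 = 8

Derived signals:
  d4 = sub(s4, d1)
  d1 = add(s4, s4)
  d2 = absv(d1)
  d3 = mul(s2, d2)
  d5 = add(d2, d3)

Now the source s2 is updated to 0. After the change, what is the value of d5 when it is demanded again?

Demanding d5 again yields 8.

First demand of the output computes:
  d1 = add(-4, -4) = -8
  d2 = absv(-8) = 8
  d3 = mul(8, 8) = 64
  d5 = add(8, 64) = 72

After the edit, cleaning proceeds:
  d3: a read changed (s2 8->0) — executes, giving 0.
  d5: a read changed (d3 64->0) — executes, giving 8.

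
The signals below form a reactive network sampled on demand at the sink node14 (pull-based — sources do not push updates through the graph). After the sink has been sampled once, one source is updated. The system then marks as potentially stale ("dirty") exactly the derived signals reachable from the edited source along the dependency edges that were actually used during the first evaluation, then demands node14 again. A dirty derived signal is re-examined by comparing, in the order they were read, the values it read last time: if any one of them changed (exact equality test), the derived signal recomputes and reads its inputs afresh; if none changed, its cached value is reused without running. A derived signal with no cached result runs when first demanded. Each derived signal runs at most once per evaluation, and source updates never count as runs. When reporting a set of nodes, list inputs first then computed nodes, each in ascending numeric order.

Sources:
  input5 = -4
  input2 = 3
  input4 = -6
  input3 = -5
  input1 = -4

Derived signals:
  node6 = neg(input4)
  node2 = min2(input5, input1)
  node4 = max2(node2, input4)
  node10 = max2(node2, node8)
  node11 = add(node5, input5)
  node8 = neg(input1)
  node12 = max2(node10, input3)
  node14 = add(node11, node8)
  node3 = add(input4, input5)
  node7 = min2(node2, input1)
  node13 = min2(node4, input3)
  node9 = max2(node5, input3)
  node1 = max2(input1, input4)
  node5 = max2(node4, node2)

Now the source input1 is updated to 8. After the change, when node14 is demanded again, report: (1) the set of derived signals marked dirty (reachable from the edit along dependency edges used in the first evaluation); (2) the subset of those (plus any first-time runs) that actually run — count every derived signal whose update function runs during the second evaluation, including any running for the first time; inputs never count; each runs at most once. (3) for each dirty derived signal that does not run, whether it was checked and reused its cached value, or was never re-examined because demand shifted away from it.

Initial pass — values computed on the first demand:
  node2 = min2(-4, -4) = -4
  node4 = max2(-4, -6) = -4
  node5 = max2(-4, -4) = -4
  node8 = neg(-4) = 4
  node11 = add(-4, -4) = -8
  node14 = add(-8, 4) = -4

Second demand — change propagation:
  node2: re-runs because input1 -4->8; new result -4 (unchanged).
  node4: re-examined; everything it read last time is the same (node2 unchanged, input4 unchanged) — cache -4 kept, no run.
  node5: re-examined; everything it read last time is the same (node4 unchanged, node2 unchanged) — cache -4 kept, no run.
  node8: re-runs because input1 -4->8; new result -8.
  node11: re-examined; everything it read last time is the same (node5 unchanged, input5 unchanged) — cache -8 kept, no run.
  node14: re-runs because node8 4->-8; new result -16.

The important point: at node4 every value read last time is unchanged, so the dirty flag clears without a run.

Dirty set: node2, node4, node5, node8, node11, node14.
Run set: node2, node8, node14 (3 run).
Re-examined without running (cache reused): node4, node5, node11.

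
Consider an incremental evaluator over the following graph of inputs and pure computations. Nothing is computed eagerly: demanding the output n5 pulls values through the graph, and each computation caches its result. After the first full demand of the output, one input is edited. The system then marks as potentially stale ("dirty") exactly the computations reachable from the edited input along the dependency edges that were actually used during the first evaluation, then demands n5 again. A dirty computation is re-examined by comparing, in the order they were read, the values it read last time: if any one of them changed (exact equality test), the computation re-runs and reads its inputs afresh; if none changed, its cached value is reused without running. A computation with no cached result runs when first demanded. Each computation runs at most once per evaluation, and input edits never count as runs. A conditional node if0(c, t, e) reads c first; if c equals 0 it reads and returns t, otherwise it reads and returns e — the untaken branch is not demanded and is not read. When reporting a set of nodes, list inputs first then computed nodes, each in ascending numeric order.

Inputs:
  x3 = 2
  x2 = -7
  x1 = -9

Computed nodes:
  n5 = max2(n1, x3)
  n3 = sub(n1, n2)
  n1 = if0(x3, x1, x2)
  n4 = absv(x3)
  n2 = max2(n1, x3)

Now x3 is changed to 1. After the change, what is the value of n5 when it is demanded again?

n5 now evaluates to 1.

Initial pass — values computed on the first demand:
  n1 = if0(x3=2 -> else branch x2) = -7
  n5 = max2(-7, 2) = 2

Second demand — change propagation:
  n1: re-runs because x3 2->1; new result -7 (unchanged).
  n5: re-runs because x3 2->1; new result 1.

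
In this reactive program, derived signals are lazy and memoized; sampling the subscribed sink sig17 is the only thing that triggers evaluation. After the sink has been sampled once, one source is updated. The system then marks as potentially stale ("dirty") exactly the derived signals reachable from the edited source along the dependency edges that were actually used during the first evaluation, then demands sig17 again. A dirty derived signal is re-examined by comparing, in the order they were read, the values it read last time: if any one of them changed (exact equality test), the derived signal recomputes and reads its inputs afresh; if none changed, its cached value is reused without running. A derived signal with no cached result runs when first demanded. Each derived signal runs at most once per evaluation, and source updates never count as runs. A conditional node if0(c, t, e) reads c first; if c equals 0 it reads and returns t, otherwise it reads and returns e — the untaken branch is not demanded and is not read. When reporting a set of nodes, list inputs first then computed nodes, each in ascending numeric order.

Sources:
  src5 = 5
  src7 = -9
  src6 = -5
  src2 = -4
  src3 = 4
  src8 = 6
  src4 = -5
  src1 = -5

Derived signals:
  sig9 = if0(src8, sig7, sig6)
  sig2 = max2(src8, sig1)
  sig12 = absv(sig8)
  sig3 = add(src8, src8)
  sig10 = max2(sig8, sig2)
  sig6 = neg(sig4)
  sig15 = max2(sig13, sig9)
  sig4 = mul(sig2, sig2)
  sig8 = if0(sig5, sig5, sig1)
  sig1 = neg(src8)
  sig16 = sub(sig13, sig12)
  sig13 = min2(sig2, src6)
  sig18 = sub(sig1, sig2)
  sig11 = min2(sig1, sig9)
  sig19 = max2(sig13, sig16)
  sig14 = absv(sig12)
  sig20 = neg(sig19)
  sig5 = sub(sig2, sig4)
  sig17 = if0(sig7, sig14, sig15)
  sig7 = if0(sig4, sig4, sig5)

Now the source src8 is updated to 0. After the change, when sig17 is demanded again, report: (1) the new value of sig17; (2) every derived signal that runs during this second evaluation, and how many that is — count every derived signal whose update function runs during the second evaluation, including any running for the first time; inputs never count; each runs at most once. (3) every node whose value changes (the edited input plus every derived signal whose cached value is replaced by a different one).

Demanding sig17 again yields 0.
9 derived signals run: sig1, sig2, sig4, sig5, sig7, sig8, sig12, sig14, sig17.
The nodes whose values change: src8, sig1, sig2, sig4, sig5, sig7, sig17.
Note the branch switch — demand abandons sig6, sig9, sig13, sig15, which are never re-examined.

First demand of the output computes:
  sig1 = neg(6) = -6
  sig2 = max2(6, -6) = 6
  sig4 = mul(6, 6) = 36
  sig5 = sub(6, 36) = -30
  sig6 = neg(36) = -36
  sig7 = if0(sig4=36 -> else branch sig5) = -30
  sig9 = if0(src8=6 -> else branch sig6) = -36
  sig13 = min2(6, -5) = -5
  sig15 = max2(-5, -36) = -5
  sig17 = if0(sig7=-30 -> else branch sig15) = -5

After the edit, cleaning proceeds:
  sig1: a read changed (src8 6->0) — executes, giving 0.
  sig2: a read changed (src8 6->0; sig1 -6->0) — executes, giving 0.
  sig4: a read changed (sig2 6->0; sig2 6->0) — executes, giving 0.
  sig5: a read changed (sig2 6->0; sig4 36->0) — executes, giving 0.
  sig6: stays stale; no demand reaches it after the flip.
  sig7: a read changed (sig4 36->0; sig5 -30->0) — executes, giving 0.
  sig8: had never run; runs now, result 0.
  sig9: stays stale; no demand reaches it after the flip.
  sig12: had never run; runs now, result 0.
  sig13: stays stale; no demand reaches it after the flip.
  sig14: had never run; runs now, result 0.
  sig15: stays stale; no demand reaches it after the flip.
  sig17: a read changed (sig7 -30->0) — executes, giving 0.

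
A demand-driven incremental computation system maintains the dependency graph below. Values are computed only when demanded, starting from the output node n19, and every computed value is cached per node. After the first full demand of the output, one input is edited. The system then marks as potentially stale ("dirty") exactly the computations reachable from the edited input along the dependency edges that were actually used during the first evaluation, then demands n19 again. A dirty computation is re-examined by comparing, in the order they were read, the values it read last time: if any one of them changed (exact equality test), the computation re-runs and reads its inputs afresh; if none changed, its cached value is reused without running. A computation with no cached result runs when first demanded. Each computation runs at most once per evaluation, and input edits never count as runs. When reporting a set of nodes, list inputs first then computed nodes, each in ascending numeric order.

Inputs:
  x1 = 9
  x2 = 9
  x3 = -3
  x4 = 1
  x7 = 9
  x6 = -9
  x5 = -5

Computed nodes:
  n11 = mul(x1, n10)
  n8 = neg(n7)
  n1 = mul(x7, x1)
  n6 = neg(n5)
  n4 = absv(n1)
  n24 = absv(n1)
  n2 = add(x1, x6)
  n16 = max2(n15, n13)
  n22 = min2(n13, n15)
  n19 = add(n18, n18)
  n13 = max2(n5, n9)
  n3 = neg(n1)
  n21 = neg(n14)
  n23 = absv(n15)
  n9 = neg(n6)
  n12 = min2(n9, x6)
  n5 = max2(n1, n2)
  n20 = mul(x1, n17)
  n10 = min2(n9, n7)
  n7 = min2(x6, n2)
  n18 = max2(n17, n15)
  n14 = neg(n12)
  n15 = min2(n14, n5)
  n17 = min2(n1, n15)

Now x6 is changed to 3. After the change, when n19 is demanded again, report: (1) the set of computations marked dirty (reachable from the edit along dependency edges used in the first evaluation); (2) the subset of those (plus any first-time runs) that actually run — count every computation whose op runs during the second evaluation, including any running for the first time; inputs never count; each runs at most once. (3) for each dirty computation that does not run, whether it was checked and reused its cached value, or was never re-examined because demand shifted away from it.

First evaluation (everything demanded from the output):
  n1 = mul(9, 9) = 81
  n2 = add(9, -9) = 0
  n5 = max2(81, 0) = 81
  n6 = neg(81) = -81
  n9 = neg(-81) = 81
  n12 = min2(81, -9) = -9
  n14 = neg(-9) = 9
  n15 = min2(9, 81) = 9
  n17 = min2(81, 9) = 9
  n18 = max2(9, 9) = 9
  n19 = add(9, 9) = 18

Propagation after the edit:
  n2: runs — x6 -9->3; result 12.
  n5: runs — n2 0->12; result 81 (same value as before).
  n6: checked — values it read are unchanged (n5 unchanged); reused cached -81 without running.
  n9: checked — values it read are unchanged (n6 unchanged); reused cached 81 without running.
  n12: runs — x6 -9->3; result 3.
  n14: runs — n12 -9->3; result -3.
  n15: runs — n14 9->-3; result -3.
  n17: runs — n15 9->-3; result -3.
  n18: runs — n17 9->-3; n15 9->-3; result -3.
  n19: runs — n18 9->-3; n18 9->-3; result -6.

Key observation: the cutoff stops propagation at n6 — its inputs' values are unchanged, so it reuses its cache.

Marked dirty: n2, n5, n6, n9, n12, n14, n15, n17, n18, n19.
Computations that run: n2, n5, n12, n14, n15, n17, n18, n19 — 8 in total.
Checked but reused from cache: n6, n9.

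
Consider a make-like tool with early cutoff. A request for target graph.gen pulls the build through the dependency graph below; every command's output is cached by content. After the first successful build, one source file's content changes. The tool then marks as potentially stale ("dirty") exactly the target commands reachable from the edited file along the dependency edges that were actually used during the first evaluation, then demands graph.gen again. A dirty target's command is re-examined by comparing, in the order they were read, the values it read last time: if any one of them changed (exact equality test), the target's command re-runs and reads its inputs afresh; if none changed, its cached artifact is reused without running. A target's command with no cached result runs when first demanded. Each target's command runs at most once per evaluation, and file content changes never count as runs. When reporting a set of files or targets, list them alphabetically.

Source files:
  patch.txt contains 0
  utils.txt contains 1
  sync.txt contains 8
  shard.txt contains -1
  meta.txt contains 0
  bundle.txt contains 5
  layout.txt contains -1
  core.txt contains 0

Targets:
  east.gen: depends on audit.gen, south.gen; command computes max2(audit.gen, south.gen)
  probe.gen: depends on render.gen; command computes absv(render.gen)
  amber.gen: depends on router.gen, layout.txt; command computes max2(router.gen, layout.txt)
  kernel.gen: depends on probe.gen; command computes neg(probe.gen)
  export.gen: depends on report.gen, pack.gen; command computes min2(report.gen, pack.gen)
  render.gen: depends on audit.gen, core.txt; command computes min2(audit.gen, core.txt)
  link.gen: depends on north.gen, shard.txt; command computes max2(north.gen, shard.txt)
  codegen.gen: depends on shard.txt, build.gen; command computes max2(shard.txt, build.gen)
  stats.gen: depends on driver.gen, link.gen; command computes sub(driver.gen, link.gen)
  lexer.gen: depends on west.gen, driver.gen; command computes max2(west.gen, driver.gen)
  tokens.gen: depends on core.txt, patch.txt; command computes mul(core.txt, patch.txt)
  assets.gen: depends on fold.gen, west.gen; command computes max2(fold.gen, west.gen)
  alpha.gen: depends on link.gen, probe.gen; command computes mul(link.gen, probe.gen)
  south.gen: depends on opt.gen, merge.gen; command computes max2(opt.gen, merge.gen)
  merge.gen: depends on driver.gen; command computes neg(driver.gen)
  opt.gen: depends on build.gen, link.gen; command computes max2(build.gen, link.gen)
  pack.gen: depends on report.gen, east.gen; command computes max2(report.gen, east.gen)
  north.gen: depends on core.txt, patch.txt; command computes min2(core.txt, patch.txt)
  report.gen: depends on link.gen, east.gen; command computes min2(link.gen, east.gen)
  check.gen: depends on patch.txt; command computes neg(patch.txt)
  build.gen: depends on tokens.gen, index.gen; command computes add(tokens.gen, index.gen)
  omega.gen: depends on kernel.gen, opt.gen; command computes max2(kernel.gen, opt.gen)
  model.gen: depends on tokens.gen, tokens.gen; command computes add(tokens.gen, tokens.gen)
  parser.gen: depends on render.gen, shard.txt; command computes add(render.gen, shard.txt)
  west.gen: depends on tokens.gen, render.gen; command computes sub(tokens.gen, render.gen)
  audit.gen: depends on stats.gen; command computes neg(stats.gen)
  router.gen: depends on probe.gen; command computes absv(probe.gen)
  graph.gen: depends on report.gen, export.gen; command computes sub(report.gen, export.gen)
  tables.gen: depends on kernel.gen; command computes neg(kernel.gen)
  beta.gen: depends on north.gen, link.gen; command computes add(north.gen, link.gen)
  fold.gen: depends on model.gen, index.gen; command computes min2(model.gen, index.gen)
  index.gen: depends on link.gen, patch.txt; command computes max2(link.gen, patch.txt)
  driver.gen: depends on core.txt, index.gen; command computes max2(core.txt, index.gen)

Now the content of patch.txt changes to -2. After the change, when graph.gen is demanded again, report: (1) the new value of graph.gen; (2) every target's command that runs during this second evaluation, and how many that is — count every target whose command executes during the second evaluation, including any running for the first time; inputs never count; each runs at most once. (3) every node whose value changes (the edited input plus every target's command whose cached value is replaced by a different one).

First demand of the output computes:
  north.gen = min2(0, 0) = 0
  link.gen = max2(0, -1) = 0
  index.gen = max2(0, 0) = 0
  driver.gen = max2(0, 0) = 0
  merge.gen = neg(0) = 0
  stats.gen = sub(0, 0) = 0
  audit.gen = neg(0) = 0
  tokens.gen = mul(0, 0) = 0
  build.gen = add(0, 0) = 0
  opt.gen = max2(0, 0) = 0
  south.gen = max2(0, 0) = 0
  east.gen = max2(0, 0) = 0
  report.gen = min2(0, 0) = 0
  pack.gen = max2(0, 0) = 0
  export.gen = min2(0, 0) = 0
  graph.gen = sub(0, 0) = 0

After the edit, cleaning proceeds:
  north.gen: a read changed (patch.txt 0->-2) — executes, giving -2.
  link.gen: a read changed (north.gen 0->-2) — executes, giving -1.
  index.gen: a read changed (link.gen 0->-1; patch.txt 0->-2) — executes, giving -1.
  driver.gen: a read changed (index.gen 0->-1) — executes, giving 0 — identical to its old value.
  merge.gen: dirty, but its reads are unchanged (driver.gen unchanged); cached 0 stands.
  stats.gen: a read changed (link.gen 0->-1) — executes, giving 1.
  audit.gen: a read changed (stats.gen 0->1) — executes, giving -1.
  tokens.gen: a read changed (patch.txt 0->-2) — executes, giving 0 — identical to its old value.
  build.gen: a read changed (index.gen 0->-1) — executes, giving -1.
  opt.gen: a read changed (build.gen 0->-1; link.gen 0->-1) — executes, giving -1.
  south.gen: a read changed (opt.gen 0->-1) — executes, giving 0 — identical to its old value.
  east.gen: a read changed (audit.gen 0->-1) — executes, giving 0 — identical to its old value.
  report.gen: a read changed (link.gen 0->-1) — executes, giving -1.
  pack.gen: a read changed (report.gen 0->-1) — executes, giving 0 — identical to its old value.
  export.gen: a read changed (report.gen 0->-1) — executes, giving -1.
  graph.gen: a read changed (report.gen 0->-1; export.gen 0->-1) — executes, giving 0 — identical to its old value.

Note where the cutoff bites: merge.gen is checked, finds nothing changed, and keeps its cache.

Demanding graph.gen again yields 0.
15 target commands run: audit.gen, build.gen, driver.gen, east.gen, export.gen, graph.gen, index.gen, link.gen, north.gen, opt.gen, pack.gen, report.gen, south.gen, stats.gen, tokens.gen.
The nodes whose values change: audit.gen, build.gen, export.gen, index.gen, link.gen, north.gen, opt.gen, patch.txt, report.gen, stats.gen.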